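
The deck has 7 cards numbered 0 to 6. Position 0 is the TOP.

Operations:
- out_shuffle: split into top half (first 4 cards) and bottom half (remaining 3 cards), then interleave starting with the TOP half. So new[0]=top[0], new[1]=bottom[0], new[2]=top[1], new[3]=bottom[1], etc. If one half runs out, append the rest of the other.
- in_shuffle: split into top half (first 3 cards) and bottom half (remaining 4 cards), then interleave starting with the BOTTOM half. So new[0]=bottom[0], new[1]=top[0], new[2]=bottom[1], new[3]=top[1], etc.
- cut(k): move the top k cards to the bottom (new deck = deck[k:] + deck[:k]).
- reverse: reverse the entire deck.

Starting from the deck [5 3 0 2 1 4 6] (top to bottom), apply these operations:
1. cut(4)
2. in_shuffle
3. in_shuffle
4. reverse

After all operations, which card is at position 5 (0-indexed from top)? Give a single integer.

Answer: 5

Derivation:
After op 1 (cut(4)): [1 4 6 5 3 0 2]
After op 2 (in_shuffle): [5 1 3 4 0 6 2]
After op 3 (in_shuffle): [4 5 0 1 6 3 2]
After op 4 (reverse): [2 3 6 1 0 5 4]
Position 5: card 5.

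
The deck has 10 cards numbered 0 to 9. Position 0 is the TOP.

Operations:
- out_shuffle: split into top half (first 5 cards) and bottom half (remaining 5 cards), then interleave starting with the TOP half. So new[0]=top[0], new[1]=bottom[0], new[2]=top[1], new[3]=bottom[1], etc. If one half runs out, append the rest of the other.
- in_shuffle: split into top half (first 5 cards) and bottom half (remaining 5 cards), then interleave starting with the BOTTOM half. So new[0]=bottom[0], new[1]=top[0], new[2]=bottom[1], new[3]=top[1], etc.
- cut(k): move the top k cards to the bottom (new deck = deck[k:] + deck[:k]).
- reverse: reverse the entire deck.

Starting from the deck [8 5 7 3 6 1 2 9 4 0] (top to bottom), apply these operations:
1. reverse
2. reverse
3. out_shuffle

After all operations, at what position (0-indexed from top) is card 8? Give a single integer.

After op 1 (reverse): [0 4 9 2 1 6 3 7 5 8]
After op 2 (reverse): [8 5 7 3 6 1 2 9 4 0]
After op 3 (out_shuffle): [8 1 5 2 7 9 3 4 6 0]
Card 8 is at position 0.

Answer: 0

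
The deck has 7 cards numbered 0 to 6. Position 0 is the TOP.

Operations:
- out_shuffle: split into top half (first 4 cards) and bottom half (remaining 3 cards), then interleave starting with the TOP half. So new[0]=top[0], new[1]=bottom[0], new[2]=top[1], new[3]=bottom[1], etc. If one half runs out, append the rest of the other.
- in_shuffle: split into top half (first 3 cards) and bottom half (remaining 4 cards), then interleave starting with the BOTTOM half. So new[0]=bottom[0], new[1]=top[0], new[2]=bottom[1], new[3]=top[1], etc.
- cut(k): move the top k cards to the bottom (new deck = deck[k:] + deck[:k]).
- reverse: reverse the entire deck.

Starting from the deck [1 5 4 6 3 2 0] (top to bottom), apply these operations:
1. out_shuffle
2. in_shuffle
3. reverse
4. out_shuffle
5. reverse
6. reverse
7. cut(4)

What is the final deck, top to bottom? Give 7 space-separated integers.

Answer: 0 2 3 6 4 5 1

Derivation:
After op 1 (out_shuffle): [1 3 5 2 4 0 6]
After op 2 (in_shuffle): [2 1 4 3 0 5 6]
After op 3 (reverse): [6 5 0 3 4 1 2]
After op 4 (out_shuffle): [6 4 5 1 0 2 3]
After op 5 (reverse): [3 2 0 1 5 4 6]
After op 6 (reverse): [6 4 5 1 0 2 3]
After op 7 (cut(4)): [0 2 3 6 4 5 1]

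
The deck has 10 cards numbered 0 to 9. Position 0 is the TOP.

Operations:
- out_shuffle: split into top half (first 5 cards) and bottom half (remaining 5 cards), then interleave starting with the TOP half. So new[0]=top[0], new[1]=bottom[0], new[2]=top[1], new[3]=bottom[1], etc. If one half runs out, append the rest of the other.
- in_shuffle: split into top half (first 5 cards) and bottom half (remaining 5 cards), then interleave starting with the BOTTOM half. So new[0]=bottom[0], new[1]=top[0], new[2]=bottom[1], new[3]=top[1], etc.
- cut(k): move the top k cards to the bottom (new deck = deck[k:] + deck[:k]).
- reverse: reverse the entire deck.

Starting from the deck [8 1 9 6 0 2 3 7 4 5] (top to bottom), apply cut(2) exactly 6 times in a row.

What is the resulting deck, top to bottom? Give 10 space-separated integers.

After op 1 (cut(2)): [9 6 0 2 3 7 4 5 8 1]
After op 2 (cut(2)): [0 2 3 7 4 5 8 1 9 6]
After op 3 (cut(2)): [3 7 4 5 8 1 9 6 0 2]
After op 4 (cut(2)): [4 5 8 1 9 6 0 2 3 7]
After op 5 (cut(2)): [8 1 9 6 0 2 3 7 4 5]
After op 6 (cut(2)): [9 6 0 2 3 7 4 5 8 1]

Answer: 9 6 0 2 3 7 4 5 8 1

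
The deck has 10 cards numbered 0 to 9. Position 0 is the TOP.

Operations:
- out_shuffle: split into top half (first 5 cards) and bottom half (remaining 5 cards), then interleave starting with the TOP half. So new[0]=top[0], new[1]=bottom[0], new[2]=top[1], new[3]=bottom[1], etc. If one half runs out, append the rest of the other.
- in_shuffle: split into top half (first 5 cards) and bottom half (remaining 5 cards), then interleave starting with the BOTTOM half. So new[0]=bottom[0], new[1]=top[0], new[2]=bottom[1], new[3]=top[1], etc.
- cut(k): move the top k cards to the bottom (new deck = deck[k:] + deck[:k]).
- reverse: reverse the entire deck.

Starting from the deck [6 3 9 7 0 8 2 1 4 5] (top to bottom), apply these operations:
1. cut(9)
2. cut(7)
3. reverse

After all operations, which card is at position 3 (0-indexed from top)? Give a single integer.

After op 1 (cut(9)): [5 6 3 9 7 0 8 2 1 4]
After op 2 (cut(7)): [2 1 4 5 6 3 9 7 0 8]
After op 3 (reverse): [8 0 7 9 3 6 5 4 1 2]
Position 3: card 9.

Answer: 9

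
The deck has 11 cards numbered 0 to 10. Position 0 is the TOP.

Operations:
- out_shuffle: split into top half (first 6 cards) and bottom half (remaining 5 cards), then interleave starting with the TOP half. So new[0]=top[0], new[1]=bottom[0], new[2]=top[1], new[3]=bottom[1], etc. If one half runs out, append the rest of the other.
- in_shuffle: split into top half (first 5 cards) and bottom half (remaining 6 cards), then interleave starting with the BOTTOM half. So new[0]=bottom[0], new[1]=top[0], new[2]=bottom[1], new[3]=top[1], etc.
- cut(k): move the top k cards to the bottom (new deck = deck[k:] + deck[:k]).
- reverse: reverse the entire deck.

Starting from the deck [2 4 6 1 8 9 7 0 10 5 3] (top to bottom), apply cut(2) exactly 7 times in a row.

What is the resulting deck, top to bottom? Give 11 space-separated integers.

Answer: 1 8 9 7 0 10 5 3 2 4 6

Derivation:
After op 1 (cut(2)): [6 1 8 9 7 0 10 5 3 2 4]
After op 2 (cut(2)): [8 9 7 0 10 5 3 2 4 6 1]
After op 3 (cut(2)): [7 0 10 5 3 2 4 6 1 8 9]
After op 4 (cut(2)): [10 5 3 2 4 6 1 8 9 7 0]
After op 5 (cut(2)): [3 2 4 6 1 8 9 7 0 10 5]
After op 6 (cut(2)): [4 6 1 8 9 7 0 10 5 3 2]
After op 7 (cut(2)): [1 8 9 7 0 10 5 3 2 4 6]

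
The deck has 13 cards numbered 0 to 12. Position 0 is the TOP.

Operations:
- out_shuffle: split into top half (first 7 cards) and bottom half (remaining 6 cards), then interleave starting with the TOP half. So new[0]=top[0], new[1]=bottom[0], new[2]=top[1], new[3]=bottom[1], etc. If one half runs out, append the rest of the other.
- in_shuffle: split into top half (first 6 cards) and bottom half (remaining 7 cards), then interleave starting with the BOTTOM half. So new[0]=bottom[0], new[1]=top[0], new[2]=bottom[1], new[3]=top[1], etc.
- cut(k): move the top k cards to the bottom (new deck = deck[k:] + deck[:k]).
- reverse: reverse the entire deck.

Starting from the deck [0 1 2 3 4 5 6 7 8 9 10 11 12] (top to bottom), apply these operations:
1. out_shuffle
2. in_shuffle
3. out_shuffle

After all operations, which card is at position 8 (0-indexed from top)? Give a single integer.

After op 1 (out_shuffle): [0 7 1 8 2 9 3 10 4 11 5 12 6]
After op 2 (in_shuffle): [3 0 10 7 4 1 11 8 5 2 12 9 6]
After op 3 (out_shuffle): [3 8 0 5 10 2 7 12 4 9 1 6 11]
Position 8: card 4.

Answer: 4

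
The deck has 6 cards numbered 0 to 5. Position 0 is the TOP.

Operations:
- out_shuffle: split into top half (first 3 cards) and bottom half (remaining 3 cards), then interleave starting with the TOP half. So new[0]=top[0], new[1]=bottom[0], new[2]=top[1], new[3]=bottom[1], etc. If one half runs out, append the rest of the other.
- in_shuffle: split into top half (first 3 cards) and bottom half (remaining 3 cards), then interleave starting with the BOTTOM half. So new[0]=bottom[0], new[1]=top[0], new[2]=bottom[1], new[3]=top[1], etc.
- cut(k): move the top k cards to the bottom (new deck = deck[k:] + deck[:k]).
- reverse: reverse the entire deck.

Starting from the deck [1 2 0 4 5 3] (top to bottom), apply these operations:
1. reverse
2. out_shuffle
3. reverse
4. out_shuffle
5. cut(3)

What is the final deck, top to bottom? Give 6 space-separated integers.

After op 1 (reverse): [3 5 4 0 2 1]
After op 2 (out_shuffle): [3 0 5 2 4 1]
After op 3 (reverse): [1 4 2 5 0 3]
After op 4 (out_shuffle): [1 5 4 0 2 3]
After op 5 (cut(3)): [0 2 3 1 5 4]

Answer: 0 2 3 1 5 4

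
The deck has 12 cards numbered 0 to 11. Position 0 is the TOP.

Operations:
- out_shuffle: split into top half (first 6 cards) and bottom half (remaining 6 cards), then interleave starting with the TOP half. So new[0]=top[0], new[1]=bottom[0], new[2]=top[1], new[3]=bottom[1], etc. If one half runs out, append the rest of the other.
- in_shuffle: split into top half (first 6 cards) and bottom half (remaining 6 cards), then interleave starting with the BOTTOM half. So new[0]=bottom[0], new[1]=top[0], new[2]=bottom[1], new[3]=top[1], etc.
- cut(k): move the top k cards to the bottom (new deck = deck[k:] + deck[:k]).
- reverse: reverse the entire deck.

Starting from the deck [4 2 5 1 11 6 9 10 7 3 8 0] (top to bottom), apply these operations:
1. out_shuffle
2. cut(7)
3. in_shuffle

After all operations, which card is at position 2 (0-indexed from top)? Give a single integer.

Answer: 2

Derivation:
After op 1 (out_shuffle): [4 9 2 10 5 7 1 3 11 8 6 0]
After op 2 (cut(7)): [3 11 8 6 0 4 9 2 10 5 7 1]
After op 3 (in_shuffle): [9 3 2 11 10 8 5 6 7 0 1 4]
Position 2: card 2.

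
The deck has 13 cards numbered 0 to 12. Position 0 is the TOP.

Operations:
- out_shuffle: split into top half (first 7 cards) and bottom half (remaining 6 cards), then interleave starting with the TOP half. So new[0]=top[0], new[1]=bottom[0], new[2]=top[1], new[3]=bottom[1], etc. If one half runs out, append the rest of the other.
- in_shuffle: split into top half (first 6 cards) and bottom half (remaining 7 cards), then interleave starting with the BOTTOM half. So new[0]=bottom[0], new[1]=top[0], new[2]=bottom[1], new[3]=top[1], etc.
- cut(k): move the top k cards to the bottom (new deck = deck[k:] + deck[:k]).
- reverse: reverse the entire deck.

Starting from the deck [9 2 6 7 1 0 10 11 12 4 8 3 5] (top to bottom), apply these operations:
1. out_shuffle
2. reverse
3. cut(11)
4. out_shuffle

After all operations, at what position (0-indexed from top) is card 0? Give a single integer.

Answer: 8

Derivation:
After op 1 (out_shuffle): [9 11 2 12 6 4 7 8 1 3 0 5 10]
After op 2 (reverse): [10 5 0 3 1 8 7 4 6 12 2 11 9]
After op 3 (cut(11)): [11 9 10 5 0 3 1 8 7 4 6 12 2]
After op 4 (out_shuffle): [11 8 9 7 10 4 5 6 0 12 3 2 1]
Card 0 is at position 8.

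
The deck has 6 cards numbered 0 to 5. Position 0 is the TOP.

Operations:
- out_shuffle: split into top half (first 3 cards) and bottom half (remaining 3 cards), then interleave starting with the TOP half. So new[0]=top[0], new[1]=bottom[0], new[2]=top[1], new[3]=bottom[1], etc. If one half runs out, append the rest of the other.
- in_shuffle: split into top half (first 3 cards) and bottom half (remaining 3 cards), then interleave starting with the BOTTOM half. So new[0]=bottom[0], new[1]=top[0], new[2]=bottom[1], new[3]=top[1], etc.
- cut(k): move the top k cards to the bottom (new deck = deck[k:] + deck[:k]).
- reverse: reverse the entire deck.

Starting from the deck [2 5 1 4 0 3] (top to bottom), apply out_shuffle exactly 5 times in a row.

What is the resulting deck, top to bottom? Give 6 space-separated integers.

Answer: 2 4 5 0 1 3

Derivation:
After op 1 (out_shuffle): [2 4 5 0 1 3]
After op 2 (out_shuffle): [2 0 4 1 5 3]
After op 3 (out_shuffle): [2 1 0 5 4 3]
After op 4 (out_shuffle): [2 5 1 4 0 3]
After op 5 (out_shuffle): [2 4 5 0 1 3]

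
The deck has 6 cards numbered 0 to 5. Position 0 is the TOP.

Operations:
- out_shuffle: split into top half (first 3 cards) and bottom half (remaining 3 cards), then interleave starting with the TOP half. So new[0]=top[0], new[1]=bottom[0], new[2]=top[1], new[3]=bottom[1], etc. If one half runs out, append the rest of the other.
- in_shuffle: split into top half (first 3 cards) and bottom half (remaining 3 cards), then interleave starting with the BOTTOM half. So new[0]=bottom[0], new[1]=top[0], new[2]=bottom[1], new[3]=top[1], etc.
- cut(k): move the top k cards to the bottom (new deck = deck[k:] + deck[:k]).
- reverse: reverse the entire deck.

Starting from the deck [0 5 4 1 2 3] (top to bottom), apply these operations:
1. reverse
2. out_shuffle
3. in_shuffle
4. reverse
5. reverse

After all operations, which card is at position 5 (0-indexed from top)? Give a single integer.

Answer: 2

Derivation:
After op 1 (reverse): [3 2 1 4 5 0]
After op 2 (out_shuffle): [3 4 2 5 1 0]
After op 3 (in_shuffle): [5 3 1 4 0 2]
After op 4 (reverse): [2 0 4 1 3 5]
After op 5 (reverse): [5 3 1 4 0 2]
Position 5: card 2.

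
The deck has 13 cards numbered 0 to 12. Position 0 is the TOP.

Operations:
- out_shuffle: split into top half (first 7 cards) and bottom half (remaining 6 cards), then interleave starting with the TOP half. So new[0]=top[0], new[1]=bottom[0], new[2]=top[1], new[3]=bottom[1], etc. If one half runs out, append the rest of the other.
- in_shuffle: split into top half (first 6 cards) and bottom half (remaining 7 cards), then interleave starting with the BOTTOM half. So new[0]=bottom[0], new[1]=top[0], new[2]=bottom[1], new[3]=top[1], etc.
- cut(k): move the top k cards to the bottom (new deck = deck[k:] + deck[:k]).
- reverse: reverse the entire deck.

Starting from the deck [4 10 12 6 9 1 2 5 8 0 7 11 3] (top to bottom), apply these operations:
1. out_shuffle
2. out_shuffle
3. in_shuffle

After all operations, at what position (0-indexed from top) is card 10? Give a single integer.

Answer: 9

Derivation:
After op 1 (out_shuffle): [4 5 10 8 12 0 6 7 9 11 1 3 2]
After op 2 (out_shuffle): [4 7 5 9 10 11 8 1 12 3 0 2 6]
After op 3 (in_shuffle): [8 4 1 7 12 5 3 9 0 10 2 11 6]
Card 10 is at position 9.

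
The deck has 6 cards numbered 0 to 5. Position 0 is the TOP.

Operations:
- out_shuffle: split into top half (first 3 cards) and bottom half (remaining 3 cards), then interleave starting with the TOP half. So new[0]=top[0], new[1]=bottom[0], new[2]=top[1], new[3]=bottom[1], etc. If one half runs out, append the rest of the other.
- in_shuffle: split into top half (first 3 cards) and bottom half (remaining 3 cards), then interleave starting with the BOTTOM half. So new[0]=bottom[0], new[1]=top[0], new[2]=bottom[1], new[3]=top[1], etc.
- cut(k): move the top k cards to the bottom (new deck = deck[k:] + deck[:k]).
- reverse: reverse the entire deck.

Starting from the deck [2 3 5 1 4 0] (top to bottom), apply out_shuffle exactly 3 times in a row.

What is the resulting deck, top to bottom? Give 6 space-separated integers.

Answer: 2 5 4 3 1 0

Derivation:
After op 1 (out_shuffle): [2 1 3 4 5 0]
After op 2 (out_shuffle): [2 4 1 5 3 0]
After op 3 (out_shuffle): [2 5 4 3 1 0]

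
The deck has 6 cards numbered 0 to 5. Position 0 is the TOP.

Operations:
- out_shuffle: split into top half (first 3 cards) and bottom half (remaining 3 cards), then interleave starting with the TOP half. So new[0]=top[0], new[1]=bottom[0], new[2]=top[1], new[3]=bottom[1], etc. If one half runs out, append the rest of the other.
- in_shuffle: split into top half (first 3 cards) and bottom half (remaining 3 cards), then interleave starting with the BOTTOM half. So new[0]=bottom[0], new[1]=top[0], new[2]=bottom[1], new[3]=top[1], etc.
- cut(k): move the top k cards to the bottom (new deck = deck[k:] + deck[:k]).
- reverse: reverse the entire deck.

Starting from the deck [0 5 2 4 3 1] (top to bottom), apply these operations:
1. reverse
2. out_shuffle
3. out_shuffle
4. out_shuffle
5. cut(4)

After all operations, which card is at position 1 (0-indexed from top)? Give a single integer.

After op 1 (reverse): [1 3 4 2 5 0]
After op 2 (out_shuffle): [1 2 3 5 4 0]
After op 3 (out_shuffle): [1 5 2 4 3 0]
After op 4 (out_shuffle): [1 4 5 3 2 0]
After op 5 (cut(4)): [2 0 1 4 5 3]
Position 1: card 0.

Answer: 0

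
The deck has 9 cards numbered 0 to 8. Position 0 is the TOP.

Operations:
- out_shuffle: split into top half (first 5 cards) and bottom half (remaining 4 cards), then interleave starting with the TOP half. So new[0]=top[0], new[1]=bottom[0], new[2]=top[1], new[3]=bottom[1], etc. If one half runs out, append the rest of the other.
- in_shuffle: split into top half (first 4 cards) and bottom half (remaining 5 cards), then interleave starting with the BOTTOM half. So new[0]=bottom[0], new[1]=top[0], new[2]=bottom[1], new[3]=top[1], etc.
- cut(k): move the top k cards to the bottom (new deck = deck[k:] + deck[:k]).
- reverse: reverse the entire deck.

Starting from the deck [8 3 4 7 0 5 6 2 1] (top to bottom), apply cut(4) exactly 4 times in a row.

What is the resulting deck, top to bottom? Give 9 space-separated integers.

Answer: 2 1 8 3 4 7 0 5 6

Derivation:
After op 1 (cut(4)): [0 5 6 2 1 8 3 4 7]
After op 2 (cut(4)): [1 8 3 4 7 0 5 6 2]
After op 3 (cut(4)): [7 0 5 6 2 1 8 3 4]
After op 4 (cut(4)): [2 1 8 3 4 7 0 5 6]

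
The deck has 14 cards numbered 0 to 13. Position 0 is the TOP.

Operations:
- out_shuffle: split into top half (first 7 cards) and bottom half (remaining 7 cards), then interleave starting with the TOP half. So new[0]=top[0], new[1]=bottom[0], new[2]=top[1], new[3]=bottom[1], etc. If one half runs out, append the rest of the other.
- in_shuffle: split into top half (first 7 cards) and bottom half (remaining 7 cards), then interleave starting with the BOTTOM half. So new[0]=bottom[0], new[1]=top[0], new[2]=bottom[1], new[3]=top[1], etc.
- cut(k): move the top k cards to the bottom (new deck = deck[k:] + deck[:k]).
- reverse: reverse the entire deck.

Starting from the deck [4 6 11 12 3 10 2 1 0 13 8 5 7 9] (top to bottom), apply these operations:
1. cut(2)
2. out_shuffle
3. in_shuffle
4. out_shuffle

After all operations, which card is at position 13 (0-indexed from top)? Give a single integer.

After op 1 (cut(2)): [11 12 3 10 2 1 0 13 8 5 7 9 4 6]
After op 2 (out_shuffle): [11 13 12 8 3 5 10 7 2 9 1 4 0 6]
After op 3 (in_shuffle): [7 11 2 13 9 12 1 8 4 3 0 5 6 10]
After op 4 (out_shuffle): [7 8 11 4 2 3 13 0 9 5 12 6 1 10]
Position 13: card 10.

Answer: 10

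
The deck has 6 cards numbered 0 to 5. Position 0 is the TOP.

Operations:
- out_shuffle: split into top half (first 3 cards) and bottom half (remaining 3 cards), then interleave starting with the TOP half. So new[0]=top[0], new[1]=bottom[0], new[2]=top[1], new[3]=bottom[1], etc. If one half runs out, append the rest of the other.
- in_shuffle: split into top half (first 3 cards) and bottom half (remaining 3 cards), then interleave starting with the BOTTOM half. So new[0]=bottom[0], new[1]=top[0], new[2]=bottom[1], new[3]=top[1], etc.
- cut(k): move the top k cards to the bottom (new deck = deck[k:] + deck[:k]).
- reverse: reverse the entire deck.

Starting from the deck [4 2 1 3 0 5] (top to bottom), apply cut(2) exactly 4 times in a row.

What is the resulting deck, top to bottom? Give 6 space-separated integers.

After op 1 (cut(2)): [1 3 0 5 4 2]
After op 2 (cut(2)): [0 5 4 2 1 3]
After op 3 (cut(2)): [4 2 1 3 0 5]
After op 4 (cut(2)): [1 3 0 5 4 2]

Answer: 1 3 0 5 4 2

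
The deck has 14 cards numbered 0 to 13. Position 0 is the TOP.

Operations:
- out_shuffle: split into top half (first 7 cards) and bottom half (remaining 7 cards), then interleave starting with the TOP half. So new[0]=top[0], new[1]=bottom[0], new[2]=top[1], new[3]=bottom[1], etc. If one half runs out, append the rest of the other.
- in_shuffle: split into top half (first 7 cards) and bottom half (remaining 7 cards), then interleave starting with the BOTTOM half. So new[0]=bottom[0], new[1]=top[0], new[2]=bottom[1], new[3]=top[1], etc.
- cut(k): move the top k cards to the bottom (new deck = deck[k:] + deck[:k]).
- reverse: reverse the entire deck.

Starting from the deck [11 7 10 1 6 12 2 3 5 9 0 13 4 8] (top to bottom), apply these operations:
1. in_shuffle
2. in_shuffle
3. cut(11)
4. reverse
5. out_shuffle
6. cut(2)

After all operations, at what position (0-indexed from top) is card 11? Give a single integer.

Answer: 13

Derivation:
After op 1 (in_shuffle): [3 11 5 7 9 10 0 1 13 6 4 12 8 2]
After op 2 (in_shuffle): [1 3 13 11 6 5 4 7 12 9 8 10 2 0]
After op 3 (cut(11)): [10 2 0 1 3 13 11 6 5 4 7 12 9 8]
After op 4 (reverse): [8 9 12 7 4 5 6 11 13 3 1 0 2 10]
After op 5 (out_shuffle): [8 11 9 13 12 3 7 1 4 0 5 2 6 10]
After op 6 (cut(2)): [9 13 12 3 7 1 4 0 5 2 6 10 8 11]
Card 11 is at position 13.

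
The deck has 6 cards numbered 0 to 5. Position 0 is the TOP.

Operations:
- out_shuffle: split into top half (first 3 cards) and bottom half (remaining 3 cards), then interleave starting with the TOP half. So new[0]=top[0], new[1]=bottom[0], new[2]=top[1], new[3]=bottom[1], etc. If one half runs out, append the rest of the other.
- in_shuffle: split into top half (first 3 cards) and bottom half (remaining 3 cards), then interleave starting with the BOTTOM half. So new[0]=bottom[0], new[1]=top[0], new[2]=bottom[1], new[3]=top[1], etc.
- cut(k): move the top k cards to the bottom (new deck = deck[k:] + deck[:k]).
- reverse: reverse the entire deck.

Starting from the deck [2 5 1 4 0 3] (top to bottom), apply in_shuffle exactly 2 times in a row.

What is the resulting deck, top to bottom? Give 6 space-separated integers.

After op 1 (in_shuffle): [4 2 0 5 3 1]
After op 2 (in_shuffle): [5 4 3 2 1 0]

Answer: 5 4 3 2 1 0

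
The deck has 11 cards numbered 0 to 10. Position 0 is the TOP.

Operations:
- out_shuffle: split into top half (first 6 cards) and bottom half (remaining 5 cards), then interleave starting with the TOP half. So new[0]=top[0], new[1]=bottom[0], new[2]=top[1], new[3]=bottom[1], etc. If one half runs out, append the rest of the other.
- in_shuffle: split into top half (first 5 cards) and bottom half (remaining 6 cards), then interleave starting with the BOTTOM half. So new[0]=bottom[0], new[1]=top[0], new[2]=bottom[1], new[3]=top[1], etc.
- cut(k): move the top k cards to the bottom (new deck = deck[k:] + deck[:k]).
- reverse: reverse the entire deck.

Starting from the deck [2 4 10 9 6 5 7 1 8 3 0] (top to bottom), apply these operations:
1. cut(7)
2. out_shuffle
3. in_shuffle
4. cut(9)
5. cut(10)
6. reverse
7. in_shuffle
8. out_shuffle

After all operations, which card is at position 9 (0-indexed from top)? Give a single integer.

After op 1 (cut(7)): [1 8 3 0 2 4 10 9 6 5 7]
After op 2 (out_shuffle): [1 10 8 9 3 6 0 5 2 7 4]
After op 3 (in_shuffle): [6 1 0 10 5 8 2 9 7 3 4]
After op 4 (cut(9)): [3 4 6 1 0 10 5 8 2 9 7]
After op 5 (cut(10)): [7 3 4 6 1 0 10 5 8 2 9]
After op 6 (reverse): [9 2 8 5 10 0 1 6 4 3 7]
After op 7 (in_shuffle): [0 9 1 2 6 8 4 5 3 10 7]
After op 8 (out_shuffle): [0 4 9 5 1 3 2 10 6 7 8]
Position 9: card 7.

Answer: 7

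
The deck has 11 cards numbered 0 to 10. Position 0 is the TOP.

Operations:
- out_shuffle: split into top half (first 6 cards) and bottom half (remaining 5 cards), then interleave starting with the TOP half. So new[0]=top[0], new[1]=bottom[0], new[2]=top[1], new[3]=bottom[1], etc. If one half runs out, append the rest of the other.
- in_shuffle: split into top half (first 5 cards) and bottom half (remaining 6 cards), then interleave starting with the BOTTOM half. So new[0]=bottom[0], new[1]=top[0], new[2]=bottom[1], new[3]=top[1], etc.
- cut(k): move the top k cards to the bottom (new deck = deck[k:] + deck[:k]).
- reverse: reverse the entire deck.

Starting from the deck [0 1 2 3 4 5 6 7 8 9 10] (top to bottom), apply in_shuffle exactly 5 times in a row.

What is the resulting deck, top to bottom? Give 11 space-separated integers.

Answer: 9 8 7 6 5 4 3 2 1 0 10

Derivation:
After op 1 (in_shuffle): [5 0 6 1 7 2 8 3 9 4 10]
After op 2 (in_shuffle): [2 5 8 0 3 6 9 1 4 7 10]
After op 3 (in_shuffle): [6 2 9 5 1 8 4 0 7 3 10]
After op 4 (in_shuffle): [8 6 4 2 0 9 7 5 3 1 10]
After op 5 (in_shuffle): [9 8 7 6 5 4 3 2 1 0 10]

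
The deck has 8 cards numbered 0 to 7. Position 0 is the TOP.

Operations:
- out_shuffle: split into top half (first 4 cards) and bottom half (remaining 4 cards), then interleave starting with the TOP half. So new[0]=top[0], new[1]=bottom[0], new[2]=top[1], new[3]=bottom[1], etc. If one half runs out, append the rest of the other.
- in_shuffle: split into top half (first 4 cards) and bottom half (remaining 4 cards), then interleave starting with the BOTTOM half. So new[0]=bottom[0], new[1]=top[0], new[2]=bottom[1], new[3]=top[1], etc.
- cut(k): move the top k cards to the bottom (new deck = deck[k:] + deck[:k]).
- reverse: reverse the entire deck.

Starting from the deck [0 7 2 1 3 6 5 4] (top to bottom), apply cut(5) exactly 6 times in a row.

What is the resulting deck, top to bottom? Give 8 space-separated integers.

Answer: 5 4 0 7 2 1 3 6

Derivation:
After op 1 (cut(5)): [6 5 4 0 7 2 1 3]
After op 2 (cut(5)): [2 1 3 6 5 4 0 7]
After op 3 (cut(5)): [4 0 7 2 1 3 6 5]
After op 4 (cut(5)): [3 6 5 4 0 7 2 1]
After op 5 (cut(5)): [7 2 1 3 6 5 4 0]
After op 6 (cut(5)): [5 4 0 7 2 1 3 6]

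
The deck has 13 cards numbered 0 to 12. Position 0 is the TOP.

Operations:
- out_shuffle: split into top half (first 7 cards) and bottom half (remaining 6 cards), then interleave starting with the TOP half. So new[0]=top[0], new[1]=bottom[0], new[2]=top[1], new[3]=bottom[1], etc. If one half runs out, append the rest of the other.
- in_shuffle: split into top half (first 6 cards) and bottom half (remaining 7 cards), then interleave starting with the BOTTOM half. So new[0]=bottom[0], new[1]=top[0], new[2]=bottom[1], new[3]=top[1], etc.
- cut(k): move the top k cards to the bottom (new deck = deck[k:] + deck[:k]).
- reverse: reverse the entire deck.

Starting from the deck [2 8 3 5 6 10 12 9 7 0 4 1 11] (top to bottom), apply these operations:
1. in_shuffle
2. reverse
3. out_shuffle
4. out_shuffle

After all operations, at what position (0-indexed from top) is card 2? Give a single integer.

After op 1 (in_shuffle): [12 2 9 8 7 3 0 5 4 6 1 10 11]
After op 2 (reverse): [11 10 1 6 4 5 0 3 7 8 9 2 12]
After op 3 (out_shuffle): [11 3 10 7 1 8 6 9 4 2 5 12 0]
After op 4 (out_shuffle): [11 9 3 4 10 2 7 5 1 12 8 0 6]
Card 2 is at position 5.

Answer: 5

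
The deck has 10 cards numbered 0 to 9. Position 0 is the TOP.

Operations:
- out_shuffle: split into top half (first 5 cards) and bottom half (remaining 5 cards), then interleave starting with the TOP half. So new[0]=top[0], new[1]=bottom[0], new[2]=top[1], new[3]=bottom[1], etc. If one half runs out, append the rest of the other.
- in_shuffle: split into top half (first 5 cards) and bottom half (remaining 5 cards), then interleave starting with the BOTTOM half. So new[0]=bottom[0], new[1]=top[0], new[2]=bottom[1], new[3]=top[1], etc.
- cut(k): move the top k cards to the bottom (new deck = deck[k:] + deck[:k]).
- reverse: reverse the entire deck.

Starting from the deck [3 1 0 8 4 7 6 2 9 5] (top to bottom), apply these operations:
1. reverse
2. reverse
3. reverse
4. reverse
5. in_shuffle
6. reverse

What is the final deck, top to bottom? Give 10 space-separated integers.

Answer: 4 5 8 9 0 2 1 6 3 7

Derivation:
After op 1 (reverse): [5 9 2 6 7 4 8 0 1 3]
After op 2 (reverse): [3 1 0 8 4 7 6 2 9 5]
After op 3 (reverse): [5 9 2 6 7 4 8 0 1 3]
After op 4 (reverse): [3 1 0 8 4 7 6 2 9 5]
After op 5 (in_shuffle): [7 3 6 1 2 0 9 8 5 4]
After op 6 (reverse): [4 5 8 9 0 2 1 6 3 7]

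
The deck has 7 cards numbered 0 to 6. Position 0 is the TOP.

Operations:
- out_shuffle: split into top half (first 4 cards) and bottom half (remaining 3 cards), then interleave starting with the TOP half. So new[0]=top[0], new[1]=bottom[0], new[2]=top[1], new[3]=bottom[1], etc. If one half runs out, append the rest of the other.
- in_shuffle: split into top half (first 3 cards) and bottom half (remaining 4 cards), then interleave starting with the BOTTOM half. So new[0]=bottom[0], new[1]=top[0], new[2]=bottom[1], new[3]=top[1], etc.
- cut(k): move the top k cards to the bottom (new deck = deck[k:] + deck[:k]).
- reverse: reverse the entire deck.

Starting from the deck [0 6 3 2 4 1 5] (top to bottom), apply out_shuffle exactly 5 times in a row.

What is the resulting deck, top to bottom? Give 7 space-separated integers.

Answer: 0 3 4 5 6 2 1

Derivation:
After op 1 (out_shuffle): [0 4 6 1 3 5 2]
After op 2 (out_shuffle): [0 3 4 5 6 2 1]
After op 3 (out_shuffle): [0 6 3 2 4 1 5]
After op 4 (out_shuffle): [0 4 6 1 3 5 2]
After op 5 (out_shuffle): [0 3 4 5 6 2 1]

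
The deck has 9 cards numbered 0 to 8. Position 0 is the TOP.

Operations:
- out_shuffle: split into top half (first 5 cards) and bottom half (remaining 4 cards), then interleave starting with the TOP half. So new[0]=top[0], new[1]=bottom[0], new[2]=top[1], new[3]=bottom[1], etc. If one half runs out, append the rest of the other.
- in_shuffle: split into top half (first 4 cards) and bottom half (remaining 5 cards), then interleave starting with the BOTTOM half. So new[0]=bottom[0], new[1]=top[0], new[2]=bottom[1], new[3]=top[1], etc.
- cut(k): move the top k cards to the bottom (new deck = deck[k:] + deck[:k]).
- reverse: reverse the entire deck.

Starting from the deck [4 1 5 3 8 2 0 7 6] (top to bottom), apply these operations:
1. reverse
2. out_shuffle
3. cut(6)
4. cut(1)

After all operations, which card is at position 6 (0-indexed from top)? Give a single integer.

Answer: 0

Derivation:
After op 1 (reverse): [6 7 0 2 8 3 5 1 4]
After op 2 (out_shuffle): [6 3 7 5 0 1 2 4 8]
After op 3 (cut(6)): [2 4 8 6 3 7 5 0 1]
After op 4 (cut(1)): [4 8 6 3 7 5 0 1 2]
Position 6: card 0.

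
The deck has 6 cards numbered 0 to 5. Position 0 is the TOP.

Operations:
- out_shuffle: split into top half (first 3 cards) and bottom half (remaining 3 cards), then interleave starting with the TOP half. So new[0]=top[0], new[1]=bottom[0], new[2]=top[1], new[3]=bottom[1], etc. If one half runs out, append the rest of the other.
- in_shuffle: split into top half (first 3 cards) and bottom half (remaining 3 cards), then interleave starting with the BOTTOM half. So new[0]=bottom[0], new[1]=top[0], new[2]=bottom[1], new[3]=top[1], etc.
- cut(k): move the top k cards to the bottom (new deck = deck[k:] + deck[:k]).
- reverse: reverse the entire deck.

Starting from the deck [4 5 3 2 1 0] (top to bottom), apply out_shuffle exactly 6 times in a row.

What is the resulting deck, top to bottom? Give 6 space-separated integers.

Answer: 4 1 2 3 5 0

Derivation:
After op 1 (out_shuffle): [4 2 5 1 3 0]
After op 2 (out_shuffle): [4 1 2 3 5 0]
After op 3 (out_shuffle): [4 3 1 5 2 0]
After op 4 (out_shuffle): [4 5 3 2 1 0]
After op 5 (out_shuffle): [4 2 5 1 3 0]
After op 6 (out_shuffle): [4 1 2 3 5 0]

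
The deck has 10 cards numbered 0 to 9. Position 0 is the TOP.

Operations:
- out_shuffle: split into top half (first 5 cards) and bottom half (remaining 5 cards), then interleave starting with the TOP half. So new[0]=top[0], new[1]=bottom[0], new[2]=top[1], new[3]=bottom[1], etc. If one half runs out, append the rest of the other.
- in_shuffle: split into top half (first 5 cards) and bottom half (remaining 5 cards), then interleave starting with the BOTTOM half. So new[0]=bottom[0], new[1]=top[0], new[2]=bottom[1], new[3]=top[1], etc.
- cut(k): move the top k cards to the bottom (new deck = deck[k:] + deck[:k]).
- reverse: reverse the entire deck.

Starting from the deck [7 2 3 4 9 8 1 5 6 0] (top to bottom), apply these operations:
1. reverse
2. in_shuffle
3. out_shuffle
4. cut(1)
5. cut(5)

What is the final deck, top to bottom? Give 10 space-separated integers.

After op 1 (reverse): [0 6 5 1 8 9 4 3 2 7]
After op 2 (in_shuffle): [9 0 4 6 3 5 2 1 7 8]
After op 3 (out_shuffle): [9 5 0 2 4 1 6 7 3 8]
After op 4 (cut(1)): [5 0 2 4 1 6 7 3 8 9]
After op 5 (cut(5)): [6 7 3 8 9 5 0 2 4 1]

Answer: 6 7 3 8 9 5 0 2 4 1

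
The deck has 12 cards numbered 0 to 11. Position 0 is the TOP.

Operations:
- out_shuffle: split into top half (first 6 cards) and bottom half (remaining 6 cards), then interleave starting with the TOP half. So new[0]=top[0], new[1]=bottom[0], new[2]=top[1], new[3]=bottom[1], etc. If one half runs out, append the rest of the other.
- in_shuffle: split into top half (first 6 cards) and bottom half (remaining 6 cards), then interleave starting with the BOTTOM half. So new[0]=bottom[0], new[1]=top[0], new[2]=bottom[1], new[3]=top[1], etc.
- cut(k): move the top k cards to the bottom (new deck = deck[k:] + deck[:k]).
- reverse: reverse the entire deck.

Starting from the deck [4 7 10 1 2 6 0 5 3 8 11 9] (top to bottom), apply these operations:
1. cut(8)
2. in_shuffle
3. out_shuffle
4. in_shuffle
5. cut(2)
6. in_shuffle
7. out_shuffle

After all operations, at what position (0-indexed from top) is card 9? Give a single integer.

After op 1 (cut(8)): [3 8 11 9 4 7 10 1 2 6 0 5]
After op 2 (in_shuffle): [10 3 1 8 2 11 6 9 0 4 5 7]
After op 3 (out_shuffle): [10 6 3 9 1 0 8 4 2 5 11 7]
After op 4 (in_shuffle): [8 10 4 6 2 3 5 9 11 1 7 0]
After op 5 (cut(2)): [4 6 2 3 5 9 11 1 7 0 8 10]
After op 6 (in_shuffle): [11 4 1 6 7 2 0 3 8 5 10 9]
After op 7 (out_shuffle): [11 0 4 3 1 8 6 5 7 10 2 9]
Card 9 is at position 11.

Answer: 11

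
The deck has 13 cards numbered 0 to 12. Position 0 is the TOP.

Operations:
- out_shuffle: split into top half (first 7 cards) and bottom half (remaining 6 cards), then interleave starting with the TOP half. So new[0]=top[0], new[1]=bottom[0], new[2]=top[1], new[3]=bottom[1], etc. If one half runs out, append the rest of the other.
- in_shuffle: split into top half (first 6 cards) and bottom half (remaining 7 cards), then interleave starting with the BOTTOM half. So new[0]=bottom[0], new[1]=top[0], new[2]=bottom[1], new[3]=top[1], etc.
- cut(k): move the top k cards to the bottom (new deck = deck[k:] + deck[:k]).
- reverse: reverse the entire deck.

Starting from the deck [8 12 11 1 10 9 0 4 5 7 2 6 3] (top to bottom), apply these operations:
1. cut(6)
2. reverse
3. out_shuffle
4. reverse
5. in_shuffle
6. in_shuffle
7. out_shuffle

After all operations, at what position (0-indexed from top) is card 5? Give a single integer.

Answer: 7

Derivation:
After op 1 (cut(6)): [0 4 5 7 2 6 3 8 12 11 1 10 9]
After op 2 (reverse): [9 10 1 11 12 8 3 6 2 7 5 4 0]
After op 3 (out_shuffle): [9 6 10 2 1 7 11 5 12 4 8 0 3]
After op 4 (reverse): [3 0 8 4 12 5 11 7 1 2 10 6 9]
After op 5 (in_shuffle): [11 3 7 0 1 8 2 4 10 12 6 5 9]
After op 6 (in_shuffle): [2 11 4 3 10 7 12 0 6 1 5 8 9]
After op 7 (out_shuffle): [2 0 11 6 4 1 3 5 10 8 7 9 12]
Card 5 is at position 7.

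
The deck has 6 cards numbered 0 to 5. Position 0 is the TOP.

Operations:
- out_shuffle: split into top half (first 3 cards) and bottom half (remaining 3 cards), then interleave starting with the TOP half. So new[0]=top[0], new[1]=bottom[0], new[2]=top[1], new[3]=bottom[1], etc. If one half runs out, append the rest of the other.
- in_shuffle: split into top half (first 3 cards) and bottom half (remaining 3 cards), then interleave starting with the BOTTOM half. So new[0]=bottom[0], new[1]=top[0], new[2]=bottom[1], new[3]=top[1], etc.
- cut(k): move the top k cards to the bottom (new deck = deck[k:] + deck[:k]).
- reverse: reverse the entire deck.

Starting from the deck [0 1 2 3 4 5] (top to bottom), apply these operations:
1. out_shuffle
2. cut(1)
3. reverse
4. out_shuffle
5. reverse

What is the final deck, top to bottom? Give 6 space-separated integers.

After op 1 (out_shuffle): [0 3 1 4 2 5]
After op 2 (cut(1)): [3 1 4 2 5 0]
After op 3 (reverse): [0 5 2 4 1 3]
After op 4 (out_shuffle): [0 4 5 1 2 3]
After op 5 (reverse): [3 2 1 5 4 0]

Answer: 3 2 1 5 4 0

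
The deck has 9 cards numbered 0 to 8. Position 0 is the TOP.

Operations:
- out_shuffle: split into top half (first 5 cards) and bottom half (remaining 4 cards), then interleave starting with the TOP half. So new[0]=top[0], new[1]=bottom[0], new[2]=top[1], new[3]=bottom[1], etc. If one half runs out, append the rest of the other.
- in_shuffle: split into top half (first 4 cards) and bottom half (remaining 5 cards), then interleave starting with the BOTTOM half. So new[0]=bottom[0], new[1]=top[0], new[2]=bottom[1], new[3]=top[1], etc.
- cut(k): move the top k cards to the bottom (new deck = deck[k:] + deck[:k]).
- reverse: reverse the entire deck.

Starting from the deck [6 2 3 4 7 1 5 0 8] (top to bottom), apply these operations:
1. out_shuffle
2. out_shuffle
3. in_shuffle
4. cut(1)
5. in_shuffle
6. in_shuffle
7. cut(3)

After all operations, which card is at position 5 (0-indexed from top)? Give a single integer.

Answer: 2

Derivation:
After op 1 (out_shuffle): [6 1 2 5 3 0 4 8 7]
After op 2 (out_shuffle): [6 0 1 4 2 8 5 7 3]
After op 3 (in_shuffle): [2 6 8 0 5 1 7 4 3]
After op 4 (cut(1)): [6 8 0 5 1 7 4 3 2]
After op 5 (in_shuffle): [1 6 7 8 4 0 3 5 2]
After op 6 (in_shuffle): [4 1 0 6 3 7 5 8 2]
After op 7 (cut(3)): [6 3 7 5 8 2 4 1 0]
Position 5: card 2.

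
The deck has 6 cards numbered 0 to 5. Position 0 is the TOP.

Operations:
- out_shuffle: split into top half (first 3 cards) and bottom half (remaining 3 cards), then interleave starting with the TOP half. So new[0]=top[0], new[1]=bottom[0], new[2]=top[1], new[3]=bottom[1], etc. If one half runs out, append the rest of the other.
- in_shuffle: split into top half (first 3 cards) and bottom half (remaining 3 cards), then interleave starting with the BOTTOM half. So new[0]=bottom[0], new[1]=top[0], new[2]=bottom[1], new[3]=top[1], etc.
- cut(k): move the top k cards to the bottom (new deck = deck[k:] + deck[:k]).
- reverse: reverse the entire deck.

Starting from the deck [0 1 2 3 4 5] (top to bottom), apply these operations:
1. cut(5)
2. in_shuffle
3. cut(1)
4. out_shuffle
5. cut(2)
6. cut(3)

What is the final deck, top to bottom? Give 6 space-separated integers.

Answer: 2 5 4 3 1 0

Derivation:
After op 1 (cut(5)): [5 0 1 2 3 4]
After op 2 (in_shuffle): [2 5 3 0 4 1]
After op 3 (cut(1)): [5 3 0 4 1 2]
After op 4 (out_shuffle): [5 4 3 1 0 2]
After op 5 (cut(2)): [3 1 0 2 5 4]
After op 6 (cut(3)): [2 5 4 3 1 0]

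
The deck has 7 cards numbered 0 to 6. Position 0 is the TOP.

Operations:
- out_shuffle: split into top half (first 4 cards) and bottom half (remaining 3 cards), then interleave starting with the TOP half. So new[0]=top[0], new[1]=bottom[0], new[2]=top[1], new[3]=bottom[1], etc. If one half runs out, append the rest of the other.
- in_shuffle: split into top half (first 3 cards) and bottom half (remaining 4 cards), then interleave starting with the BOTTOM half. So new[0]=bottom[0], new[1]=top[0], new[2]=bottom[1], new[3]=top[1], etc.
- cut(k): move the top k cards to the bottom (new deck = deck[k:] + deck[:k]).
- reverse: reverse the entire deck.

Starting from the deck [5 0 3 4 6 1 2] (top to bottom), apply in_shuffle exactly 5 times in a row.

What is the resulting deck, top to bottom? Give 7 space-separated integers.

Answer: 0 4 1 5 3 6 2

Derivation:
After op 1 (in_shuffle): [4 5 6 0 1 3 2]
After op 2 (in_shuffle): [0 4 1 5 3 6 2]
After op 3 (in_shuffle): [5 0 3 4 6 1 2]
After op 4 (in_shuffle): [4 5 6 0 1 3 2]
After op 5 (in_shuffle): [0 4 1 5 3 6 2]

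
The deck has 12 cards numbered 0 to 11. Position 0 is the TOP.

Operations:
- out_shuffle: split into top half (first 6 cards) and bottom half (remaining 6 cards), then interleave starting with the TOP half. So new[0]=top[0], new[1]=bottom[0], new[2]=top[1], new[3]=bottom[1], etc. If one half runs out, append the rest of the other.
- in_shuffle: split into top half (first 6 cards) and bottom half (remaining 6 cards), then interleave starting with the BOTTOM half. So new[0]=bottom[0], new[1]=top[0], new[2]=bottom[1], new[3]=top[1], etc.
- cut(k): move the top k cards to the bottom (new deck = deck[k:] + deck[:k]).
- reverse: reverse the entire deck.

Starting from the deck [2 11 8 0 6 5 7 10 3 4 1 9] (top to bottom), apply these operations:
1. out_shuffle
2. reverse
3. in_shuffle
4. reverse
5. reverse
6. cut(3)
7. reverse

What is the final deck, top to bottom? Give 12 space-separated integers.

Answer: 8 9 3 0 2 4 7 6 11 1 10 5

Derivation:
After op 1 (out_shuffle): [2 7 11 10 8 3 0 4 6 1 5 9]
After op 2 (reverse): [9 5 1 6 4 0 3 8 10 11 7 2]
After op 3 (in_shuffle): [3 9 8 5 10 1 11 6 7 4 2 0]
After op 4 (reverse): [0 2 4 7 6 11 1 10 5 8 9 3]
After op 5 (reverse): [3 9 8 5 10 1 11 6 7 4 2 0]
After op 6 (cut(3)): [5 10 1 11 6 7 4 2 0 3 9 8]
After op 7 (reverse): [8 9 3 0 2 4 7 6 11 1 10 5]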